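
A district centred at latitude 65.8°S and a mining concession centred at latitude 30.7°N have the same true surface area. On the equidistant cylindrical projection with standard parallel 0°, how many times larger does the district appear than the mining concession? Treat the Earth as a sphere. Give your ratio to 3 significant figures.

For the equirectangular projection with φ₀ = 0 (plate carrée), h = 1 along meridians and k = sec φ along parallels.
Areal scale at 65.8°: h·k = 1.000 × 2.439 = 2.439.
Areal scale at 30.7°: h·k = 1.000 × 1.163 = 1.163.
Ratio = 2.439/1.163 ≈ 2.10.

2.10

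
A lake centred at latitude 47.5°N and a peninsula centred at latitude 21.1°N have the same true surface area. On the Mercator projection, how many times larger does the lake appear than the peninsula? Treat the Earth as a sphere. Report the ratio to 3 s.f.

1.91

On Mercator, area is exaggerated by sec²φ = 1/cos²φ.
At 47.5°: sec²(47.5°) = 1/0.6756² = 2.191.
At 21.1°: sec²(21.1°) = 1/0.9330² = 1.149.
Ratio = 2.191/1.149 = cos²(21.1°)/cos²(47.5°) ≈ 1.91.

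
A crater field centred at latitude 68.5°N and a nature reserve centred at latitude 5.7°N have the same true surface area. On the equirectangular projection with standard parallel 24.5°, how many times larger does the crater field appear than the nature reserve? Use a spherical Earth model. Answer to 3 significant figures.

2.72

In the equirectangular projection with standard parallel φ₀ = 24.5° (x = Rλ cos φ₀, y = Rφ), meridians are true-scale (h = 1) and the parallel scale is k = cos φ₀ / cos φ.
Areal scale at 68.5°: h·k = 1.000 × 2.483 = 2.483.
Areal scale at 5.7°: h·k = 1.000 × 0.9145 = 0.9145.
Ratio = 2.483/0.9145 ≈ 2.72.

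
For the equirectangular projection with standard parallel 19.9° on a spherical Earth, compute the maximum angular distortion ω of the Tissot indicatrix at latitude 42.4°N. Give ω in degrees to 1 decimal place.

13.8°

The equidistant cylindrical projection with φ₀ = 19.9° has h = 1 (meridians true) and k = cos φ₀ / cos φ along parallels.
At 42.4°: h = 1.000, k = 1.273; principal scales a = 1.273, b = 1.000.
sin(ω/2) = (a − b)/(a + b) = 0.2733/2.273 = 0.1202, so ω = 2 arcsin(0.1202) ≈ 13.8°.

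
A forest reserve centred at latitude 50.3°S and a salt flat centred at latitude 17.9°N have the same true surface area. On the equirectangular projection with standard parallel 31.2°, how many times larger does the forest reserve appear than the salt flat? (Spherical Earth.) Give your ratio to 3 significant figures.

With standard parallel φ₀ = 31.2°, the equirectangular projection gives x = Rλ cos φ₀, y = Rφ, so h = 1 and k = cos 31.2° / cos φ.
Areal scale at 50.3°: h·k = 1.000 × 1.339 = 1.339.
Areal scale at 17.9°: h·k = 1.000 × 0.8989 = 0.8989.
Ratio = 1.339/0.8989 ≈ 1.49.

1.49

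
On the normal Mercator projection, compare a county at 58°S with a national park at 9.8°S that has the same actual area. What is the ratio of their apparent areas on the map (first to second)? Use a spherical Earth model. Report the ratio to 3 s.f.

3.46

Mercator is conformal with k = sec φ, so areal scale = k² = sec²φ.
At 58°: sec²(58°) = 1/0.5299² = 3.561.
At 9.8°: sec²(9.8°) = 1/0.9854² = 1.030.
Ratio = 3.561/1.030 = cos²(9.8°)/cos²(58°) ≈ 3.46.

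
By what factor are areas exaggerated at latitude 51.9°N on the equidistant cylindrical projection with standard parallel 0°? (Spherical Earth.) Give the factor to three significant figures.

1.62

Plate carrée maps x = Rλ, y = Rφ. The meridian scale is h = 1 and the parallel scale is k = 1/cos φ = sec φ.
Areal scale = h·k = 1 × sec φ; at 51.9°, h = 1.000, k = 1.621, so h·k = 1.621.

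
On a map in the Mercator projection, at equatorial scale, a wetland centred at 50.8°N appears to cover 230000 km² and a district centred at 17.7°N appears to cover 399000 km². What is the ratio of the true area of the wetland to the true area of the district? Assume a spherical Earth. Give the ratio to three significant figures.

On Mercator the areal scale is sec²φ, so true area = apparent × cos²φ.
True area of wetland: 230000 × cos²(50.8°) = 230000 × 0.3995 = 91880 km².
True area of district: 399000 × cos²(17.7°) = 399000 × 0.9076 = 362100 km².
Ratio = 91880 / 362100 ≈ 0.254.

0.254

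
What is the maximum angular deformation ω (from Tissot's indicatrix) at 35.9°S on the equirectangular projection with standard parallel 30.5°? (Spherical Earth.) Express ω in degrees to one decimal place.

The equidistant cylindrical projection with φ₀ = 30.5° has h = 1 (meridians true) and k = cos φ₀ / cos φ along parallels.
At 35.9°: h = 1.000, k = 1.064; principal scales a = 1.064, b = 1.000.
sin(ω/2) = (a − b)/(a + b) = 0.06369/2.064 = 0.03086, so ω = 2 arcsin(0.03086) ≈ 3.5°.

3.5°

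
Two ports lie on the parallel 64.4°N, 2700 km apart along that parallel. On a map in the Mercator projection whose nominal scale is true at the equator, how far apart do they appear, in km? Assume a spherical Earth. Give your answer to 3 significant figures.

The Mercator projection is conformal; its linear scale factor is the same in every direction and equals sec φ = 1/cos φ.
Along the parallel, k = sec 64.4° = 1/0.4321 = 2.314.
Map distance = 2700 × 2.314 ≈ 6250 km.

6250 km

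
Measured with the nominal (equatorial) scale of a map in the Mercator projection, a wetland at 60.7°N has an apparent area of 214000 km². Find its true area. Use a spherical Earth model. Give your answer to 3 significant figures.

For Mercator, h = k = sec φ (a conformal cylindrical projection has a single point scale, 1/cos φ).
Areal scale = k² = sec²φ = 1/cos²(60.7°) = 1/0.4894² = 4.175.
True area = apparent / (areal scale) = 214000 / 4.175 ≈ 51300 km².

51300 km²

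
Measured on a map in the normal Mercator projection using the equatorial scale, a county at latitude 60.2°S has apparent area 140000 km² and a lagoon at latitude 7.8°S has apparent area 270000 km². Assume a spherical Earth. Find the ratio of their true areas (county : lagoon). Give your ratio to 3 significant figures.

Mercator's areal exaggeration is sec²φ; hence true area = (apparent area) · cos²φ.
True area of county: 140000 × cos²(60.2°) = 140000 × 0.2470 = 34580 km².
True area of lagoon: 270000 × cos²(7.8°) = 270000 × 0.9816 = 265000 km².
Ratio = 34580 / 265000 ≈ 0.130.

0.130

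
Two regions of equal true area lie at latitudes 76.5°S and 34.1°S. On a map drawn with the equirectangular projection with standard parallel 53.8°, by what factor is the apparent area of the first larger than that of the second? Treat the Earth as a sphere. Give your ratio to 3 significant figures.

3.55

In the equirectangular projection with standard parallel φ₀ = 53.8° (x = Rλ cos φ₀, y = Rφ), meridians are true-scale (h = 1) and the parallel scale is k = cos φ₀ / cos φ.
Areal scale at 76.5°: h·k = 1.000 × 2.530 = 2.530.
Areal scale at 34.1°: h·k = 1.000 × 0.7132 = 0.7132.
Ratio = 2.530/0.7132 ≈ 3.55.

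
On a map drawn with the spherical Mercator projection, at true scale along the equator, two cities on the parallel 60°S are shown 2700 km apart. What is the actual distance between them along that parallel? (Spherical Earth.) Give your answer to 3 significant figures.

1350 km

The Mercator projection is conformal; its linear scale factor is the same in every direction and equals sec φ = 1/cos φ.
Along the parallel at 60°, map distances are exaggerated by k = sec 60° = 2.000.
True distance = 2700 / 2.000 = 2700 × cos 60° ≈ 1350 km.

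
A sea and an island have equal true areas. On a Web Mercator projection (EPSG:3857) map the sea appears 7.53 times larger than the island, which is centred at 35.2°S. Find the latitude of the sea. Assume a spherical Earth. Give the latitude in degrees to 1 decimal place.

On Mercator, (apparent₁)/(apparent₂) = sec²φ₁ / sec²φ₂ when true areas are equal.
cos²φ₂ / cos²φ₁ = 7.53  ⇒  cos φ₁ = cos 35.2° / √7.53 = 0.8171/2.744 = 0.2978.
φ₁ = arccos(0.2978) ≈ 72.7°.

72.7°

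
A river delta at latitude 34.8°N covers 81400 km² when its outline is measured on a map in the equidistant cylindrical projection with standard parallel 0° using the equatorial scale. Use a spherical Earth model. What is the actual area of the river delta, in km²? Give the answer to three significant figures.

Plate carrée maps x = Rλ, y = Rφ. The meridian scale is h = 1 and the parallel scale is k = 1/cos φ = sec φ.
Areal scale = h·k = 1 × sec φ; at 34.8°, h = 1.000, k = 1.218, so h·k = 1.218.
True area = apparent / (areal scale) = 81400 / 1.218 ≈ 66800 km².

66800 km²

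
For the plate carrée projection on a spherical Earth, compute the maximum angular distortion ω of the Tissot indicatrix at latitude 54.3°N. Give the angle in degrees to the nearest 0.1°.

30.5°

In the plate carrée (x = Rλ, y = Rφ), meridians are true-scale (h = 1) and parallels are stretched by k = sec φ.
At 54.3°: h = 1.000, k = 1.714; principal scales a = 1.714, b = 1.000.
sin(ω/2) = (a − b)/(a + b) = 0.7137/2.714 = 0.2630, so ω = 2 arcsin(0.2630) ≈ 30.5°.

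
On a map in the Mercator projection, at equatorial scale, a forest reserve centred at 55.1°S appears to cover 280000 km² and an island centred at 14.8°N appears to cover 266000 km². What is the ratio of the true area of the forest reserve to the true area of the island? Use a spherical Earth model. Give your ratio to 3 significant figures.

0.369

Since Mercator area scale is 1/cos²φ, the true area equals the apparent area multiplied by cos²φ.
True area of forest reserve: 280000 × cos²(55.1°) = 280000 × 0.3274 = 91660 km².
True area of island: 266000 × cos²(14.8°) = 266000 × 0.9347 = 248600 km².
Ratio = 91660 / 248600 ≈ 0.369.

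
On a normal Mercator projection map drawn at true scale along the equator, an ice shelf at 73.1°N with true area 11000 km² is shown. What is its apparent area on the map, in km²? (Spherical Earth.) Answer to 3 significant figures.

130000 km²

For Mercator, h = k = sec φ (a conformal cylindrical projection has a single point scale, 1/cos φ).
Areal scale = k² = sec²φ = 1/cos²(73.1°) = 1/0.2907² = 11.83.
Apparent area = 11000 × 11.83 ≈ 130000 km².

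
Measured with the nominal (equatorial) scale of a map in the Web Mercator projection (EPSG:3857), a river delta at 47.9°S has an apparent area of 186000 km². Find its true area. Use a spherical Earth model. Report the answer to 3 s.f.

The Mercator projection is conformal; its linear scale factor is the same in every direction and equals sec φ = 1/cos φ.
Areal scale = k² = sec²φ = 1/cos²(47.9°) = 1/0.6704² = 2.225.
True area = apparent / (areal scale) = 186000 / 2.225 ≈ 83600 km².

83600 km²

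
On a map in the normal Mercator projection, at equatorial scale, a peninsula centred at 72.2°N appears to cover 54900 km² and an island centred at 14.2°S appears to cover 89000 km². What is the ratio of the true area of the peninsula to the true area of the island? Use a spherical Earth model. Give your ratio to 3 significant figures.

Mercator's areal exaggeration is sec²φ; hence true area = (apparent area) · cos²φ.
True area of peninsula: 54900 × cos²(72.2°) = 54900 × 0.09345 = 5130 km².
True area of island: 89000 × cos²(14.2°) = 89000 × 0.9398 = 83640 km².
Ratio = 5130 / 83640 ≈ 0.0613.

0.0613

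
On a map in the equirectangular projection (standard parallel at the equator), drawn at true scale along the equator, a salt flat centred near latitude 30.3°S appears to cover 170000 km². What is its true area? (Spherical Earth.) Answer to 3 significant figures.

In the plate carrée (x = Rλ, y = Rφ), meridians are true-scale (h = 1) and parallels are stretched by k = sec φ.
Areal scale = h·k = 1 × sec φ; at 30.3°, h = 1.000, k = 1.158, so h·k = 1.158.
True area = apparent / (areal scale) = 170000 / 1.158 ≈ 147000 km².

147000 km²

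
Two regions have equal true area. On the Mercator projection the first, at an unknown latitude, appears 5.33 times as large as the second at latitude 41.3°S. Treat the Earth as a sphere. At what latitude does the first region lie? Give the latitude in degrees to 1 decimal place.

71.0°

Mercator areal scale is sec²φ, so apparent-area ratio = sec²φ₁ / sec²φ₂ = cos²φ₂ / cos²φ₁.
cos²φ₂ / cos²φ₁ = 5.33  ⇒  cos φ₁ = cos 41.3° / √5.33 = 0.7513/2.309 = 0.3254.
φ₁ = arccos(0.3254) ≈ 71.0°.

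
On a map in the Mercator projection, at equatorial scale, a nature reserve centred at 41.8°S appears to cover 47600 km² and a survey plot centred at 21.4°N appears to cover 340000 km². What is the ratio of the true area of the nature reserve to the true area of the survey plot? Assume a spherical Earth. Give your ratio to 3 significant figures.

0.0898

Since Mercator area scale is 1/cos²φ, the true area equals the apparent area multiplied by cos²φ.
True area of nature reserve: 47600 × cos²(41.8°) = 47600 × 0.5557 = 26450 km².
True area of survey plot: 340000 × cos²(21.4°) = 340000 × 0.8669 = 294700 km².
Ratio = 26450 / 294700 ≈ 0.0898.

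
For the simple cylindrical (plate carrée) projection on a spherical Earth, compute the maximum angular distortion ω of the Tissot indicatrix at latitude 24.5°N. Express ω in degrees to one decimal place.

5.4°

Plate carrée maps x = Rλ, y = Rφ. The meridian scale is h = 1 and the parallel scale is k = 1/cos φ = sec φ.
At 24.5°: h = 1.000, k = 1.099; principal scales a = 1.099, b = 1.000.
sin(ω/2) = (a − b)/(a + b) = 0.09895/2.099 = 0.04714, so ω = 2 arcsin(0.04714) ≈ 5.4°.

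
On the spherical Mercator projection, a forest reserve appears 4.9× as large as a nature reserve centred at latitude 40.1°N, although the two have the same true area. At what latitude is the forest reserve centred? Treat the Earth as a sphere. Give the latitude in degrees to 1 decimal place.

69.8°

Mercator areal scale is sec²φ, so apparent-area ratio = sec²φ₁ / sec²φ₂ = cos²φ₂ / cos²φ₁.
cos²φ₂ / cos²φ₁ = 4.9  ⇒  cos φ₁ = cos 40.1° / √4.9 = 0.7649/2.214 = 0.3456.
φ₁ = arccos(0.3456) ≈ 69.8°.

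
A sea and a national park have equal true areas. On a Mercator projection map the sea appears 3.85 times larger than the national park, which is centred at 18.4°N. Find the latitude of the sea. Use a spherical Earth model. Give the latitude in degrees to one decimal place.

For equal true areas on Mercator, apparent areas scale as sec²φ, so the ratio is cos²φ₂ / cos²φ₁.
cos²φ₂ / cos²φ₁ = 3.85  ⇒  cos φ₁ = cos 18.4° / √3.85 = 0.9489/1.962 = 0.4836.
φ₁ = arccos(0.4836) ≈ 61.1°.

61.1°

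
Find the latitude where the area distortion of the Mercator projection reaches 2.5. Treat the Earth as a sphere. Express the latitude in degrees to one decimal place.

Mercator areal scale is sec²φ.
sec²φ = 2.5  ⇒  cos²φ = 0.4000  ⇒  cos φ = 0.6325.
φ = arccos(0.6325) ≈ 50.8°.

50.8°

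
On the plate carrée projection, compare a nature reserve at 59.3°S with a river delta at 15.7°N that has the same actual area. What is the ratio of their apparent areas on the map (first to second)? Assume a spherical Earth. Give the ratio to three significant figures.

1.89

In the plate carrée (x = Rλ, y = Rφ), meridians are true-scale (h = 1) and parallels are stretched by k = sec φ.
Areal scale at 59.3°: h·k = 1.000 × 1.959 = 1.959.
Areal scale at 15.7°: h·k = 1.000 × 1.039 = 1.039.
Ratio = 1.959/1.039 ≈ 1.89.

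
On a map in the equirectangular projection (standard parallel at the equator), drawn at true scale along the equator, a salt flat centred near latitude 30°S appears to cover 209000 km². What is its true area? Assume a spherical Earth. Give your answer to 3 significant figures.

Plate carrée maps x = Rλ, y = Rφ. The meridian scale is h = 1 and the parallel scale is k = 1/cos φ = sec φ.
Areal scale = h·k = 1 × sec φ; at 30°, h = 1.000, k = 1.155, so h·k = 1.155.
True area = apparent / (areal scale) = 209000 / 1.155 ≈ 181000 km².

181000 km²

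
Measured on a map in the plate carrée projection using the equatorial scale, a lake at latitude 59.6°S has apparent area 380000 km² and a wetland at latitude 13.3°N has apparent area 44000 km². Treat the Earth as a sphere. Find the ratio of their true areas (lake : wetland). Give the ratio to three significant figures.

On the plate carrée, areal scale = h·k = 1 × sec φ, so true area = apparent × cos φ.
True area of lake: 380000 × cos(59.6°) = 380000 × 0.5060 = 192300 km².
True area of wetland: 44000 × cos(13.3°) = 44000 × 0.9732 = 42820 km².
Ratio = 192300 / 42820 ≈ 4.49.

4.49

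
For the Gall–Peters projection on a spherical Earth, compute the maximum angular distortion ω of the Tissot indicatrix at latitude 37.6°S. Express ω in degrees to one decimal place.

13.0°

Gall–Peters is a cylindrical equal-area projection with standard parallels at ±45°. For cylindrical equal-area with standard parallel φ₀, h = cos φ / cos φ₀ and k = cos φ₀ / cos φ, so h·k = 1.
At 37.6°: h = 1.120, k = 0.8925; principal scales a = 1.120, b = 0.8925.
sin(ω/2) = (a − b)/(a + b) = 0.2280/2.013 = 0.1133, so ω = 2 arcsin(0.1133) ≈ 13.0°.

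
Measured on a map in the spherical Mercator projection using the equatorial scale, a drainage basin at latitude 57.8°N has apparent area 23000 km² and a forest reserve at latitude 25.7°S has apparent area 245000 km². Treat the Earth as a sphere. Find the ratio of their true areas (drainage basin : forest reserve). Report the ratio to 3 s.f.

Since Mercator area scale is 1/cos²φ, the true area equals the apparent area multiplied by cos²φ.
True area of drainage basin: 23000 × cos²(57.8°) = 23000 × 0.2840 = 6531 km².
True area of forest reserve: 245000 × cos²(25.7°) = 245000 × 0.8119 = 198900 km².
Ratio = 6531 / 198900 ≈ 0.0328.

0.0328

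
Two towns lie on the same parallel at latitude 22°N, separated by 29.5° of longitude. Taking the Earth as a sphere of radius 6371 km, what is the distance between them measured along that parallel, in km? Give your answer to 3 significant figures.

3040 km

Arc length along a parallel = R cos φ · Δλ (with Δλ in radians).
= 6371 × cos 22° × (29.5° × π/180) = 6371 × 0.9272 × 0.5149 ≈ 3040 km.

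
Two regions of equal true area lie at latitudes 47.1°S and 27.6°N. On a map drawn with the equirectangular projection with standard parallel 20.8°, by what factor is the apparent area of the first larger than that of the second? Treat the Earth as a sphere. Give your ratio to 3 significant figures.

With standard parallel φ₀ = 20.8°, the equirectangular projection gives x = Rλ cos φ₀, y = Rφ, so h = 1 and k = cos 20.8° / cos φ.
Areal scale at 47.1°: h·k = 1.000 × 1.373 = 1.373.
Areal scale at 27.6°: h·k = 1.000 × 1.055 = 1.055.
Ratio = 1.373/1.055 ≈ 1.30.

1.30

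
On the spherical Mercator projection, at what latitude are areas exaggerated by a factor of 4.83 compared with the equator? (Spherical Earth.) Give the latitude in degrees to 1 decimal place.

Mercator areal scale is sec²φ.
sec²φ = 4.83  ⇒  cos²φ = 0.2070  ⇒  cos φ = 0.4550.
φ = arccos(0.4550) ≈ 62.9°.

62.9°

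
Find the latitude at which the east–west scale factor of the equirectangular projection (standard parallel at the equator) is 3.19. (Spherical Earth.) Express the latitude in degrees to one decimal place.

71.7°

Plate carrée: h = 1, k = sec φ along parallels.
sec φ = 3.19  ⇒  cos φ = 0.3135  ⇒  φ ≈ 71.7°.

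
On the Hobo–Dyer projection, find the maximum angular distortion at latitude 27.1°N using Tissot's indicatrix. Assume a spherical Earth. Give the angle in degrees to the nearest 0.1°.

The Hobo–Dyer projection is cylindrical equal-area with φ₀ = 37.5°. A cylindrical equal-area projection with standard parallel φ₀ has meridian scale h = cos φ / cos φ₀ and parallel scale k = cos φ₀ / cos φ (so areas are preserved, h·k = 1).
At 27.1°: h = 1.122, k = 0.8912; principal scales a = 1.122, b = 0.8912.
sin(ω/2) = (a − b)/(a + b) = 0.2309/2.013 = 0.1147, so ω = 2 arcsin(0.1147) ≈ 13.2°.

13.2°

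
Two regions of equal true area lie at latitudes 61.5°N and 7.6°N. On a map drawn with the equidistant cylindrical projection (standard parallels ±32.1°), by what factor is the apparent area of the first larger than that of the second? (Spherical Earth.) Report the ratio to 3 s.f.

With standard parallel φ₀ = 32.1°, the equirectangular projection gives x = Rλ cos φ₀, y = Rφ, so h = 1 and k = cos 32.1° / cos φ.
Areal scale at 61.5°: h·k = 1.000 × 1.775 = 1.775.
Areal scale at 7.6°: h·k = 1.000 × 0.8546 = 0.8546.
Ratio = 1.775/0.8546 ≈ 2.08.

2.08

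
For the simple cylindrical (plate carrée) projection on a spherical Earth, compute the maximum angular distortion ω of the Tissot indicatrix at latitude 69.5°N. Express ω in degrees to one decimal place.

57.5°

In the plate carrée (x = Rλ, y = Rφ), meridians are true-scale (h = 1) and parallels are stretched by k = sec φ.
At 69.5°: h = 1.000, k = 2.855; principal scales a = 2.855, b = 1.000.
sin(ω/2) = (a − b)/(a + b) = 1.855/3.855 = 0.4813, so ω = 2 arcsin(0.4813) ≈ 57.5°.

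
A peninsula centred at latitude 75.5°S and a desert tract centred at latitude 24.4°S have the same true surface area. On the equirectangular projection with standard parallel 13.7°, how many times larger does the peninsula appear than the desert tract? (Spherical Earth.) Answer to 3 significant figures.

The equidistant cylindrical projection with φ₀ = 13.7° has h = 1 (meridians true) and k = cos φ₀ / cos φ along parallels.
Areal scale at 75.5°: h·k = 1.000 × 3.880 = 3.880.
Areal scale at 24.4°: h·k = 1.000 × 1.067 = 1.067.
Ratio = 3.880/1.067 ≈ 3.64.

3.64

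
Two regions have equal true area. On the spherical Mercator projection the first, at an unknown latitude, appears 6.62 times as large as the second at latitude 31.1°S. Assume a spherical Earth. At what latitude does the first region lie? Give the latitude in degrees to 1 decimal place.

70.6°

Mercator areal scale is sec²φ, so apparent-area ratio = sec²φ₁ / sec²φ₂ = cos²φ₂ / cos²φ₁.
cos²φ₂ / cos²φ₁ = 6.62  ⇒  cos φ₁ = cos 31.1° / √6.62 = 0.8563/2.573 = 0.3328.
φ₁ = arccos(0.3328) ≈ 70.6°.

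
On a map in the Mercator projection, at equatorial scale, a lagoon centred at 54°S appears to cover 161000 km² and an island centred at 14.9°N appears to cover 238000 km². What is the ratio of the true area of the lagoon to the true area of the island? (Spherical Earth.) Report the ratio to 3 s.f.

0.250

On Mercator the areal scale is sec²φ, so true area = apparent × cos²φ.
True area of lagoon: 161000 × cos²(54°) = 161000 × 0.3455 = 55620 km².
True area of island: 238000 × cos²(14.9°) = 238000 × 0.9339 = 222300 km².
Ratio = 55620 / 222300 ≈ 0.250.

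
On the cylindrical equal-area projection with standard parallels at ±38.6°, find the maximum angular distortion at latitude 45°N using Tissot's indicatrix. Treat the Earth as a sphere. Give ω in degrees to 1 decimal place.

A cylindrical equal-area projection with standard parallel φ₀ has meridian scale h = cos φ / cos φ₀ and parallel scale k = cos φ₀ / cos φ (so areas are preserved, h·k = 1).
At 45°: h = 0.9048, k = 1.105; principal scales a = 1.105, b = 0.9048.
sin(ω/2) = (a − b)/(a + b) = 0.2005/2.010 = 0.09973, so ω = 2 arcsin(0.09973) ≈ 11.4°.

11.4°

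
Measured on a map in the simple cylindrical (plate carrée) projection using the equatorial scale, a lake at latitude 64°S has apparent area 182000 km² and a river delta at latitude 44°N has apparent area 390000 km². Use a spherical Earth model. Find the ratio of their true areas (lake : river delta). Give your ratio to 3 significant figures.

0.284

Plate carrée has h = 1 and k = sec φ, giving areal scale sec φ; true area = (apparent area) · cos φ.
True area of lake: 182000 × cos(64°) = 182000 × 0.4384 = 79780 km².
True area of river delta: 390000 × cos(44°) = 390000 × 0.7193 = 280500 km².
Ratio = 79780 / 280500 ≈ 0.284.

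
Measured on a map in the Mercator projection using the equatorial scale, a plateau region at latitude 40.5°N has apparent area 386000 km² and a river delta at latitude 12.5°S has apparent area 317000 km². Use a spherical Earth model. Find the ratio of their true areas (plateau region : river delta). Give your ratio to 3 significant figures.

Since Mercator area scale is 1/cos²φ, the true area equals the apparent area multiplied by cos²φ.
True area of plateau region: 386000 × cos²(40.5°) = 386000 × 0.5782 = 223200 km².
True area of river delta: 317000 × cos²(12.5°) = 317000 × 0.9532 = 302100 km².
Ratio = 223200 / 302100 ≈ 0.739.

0.739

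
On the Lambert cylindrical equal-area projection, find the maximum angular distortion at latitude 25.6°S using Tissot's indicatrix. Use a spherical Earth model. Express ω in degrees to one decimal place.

11.8°

The Lambert cylindrical equal-area projection is the cylindrical equal-area projection with its standard parallel at the equator (φ₀ = 0). For cylindrical equal-area with standard parallel φ₀, h = cos φ / cos φ₀ and k = cos φ₀ / cos φ, so h·k = 1.
At 25.6°: h = 0.9018, k = 1.109; principal scales a = 1.109, b = 0.9018.
sin(ω/2) = (a − b)/(a + b) = 0.2070/2.011 = 0.1030, so ω = 2 arcsin(0.1030) ≈ 11.8°.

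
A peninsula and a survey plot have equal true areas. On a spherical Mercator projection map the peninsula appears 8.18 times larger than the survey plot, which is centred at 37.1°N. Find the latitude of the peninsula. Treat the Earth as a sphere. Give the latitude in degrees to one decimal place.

For equal true areas on Mercator, apparent areas scale as sec²φ, so the ratio is cos²φ₂ / cos²φ₁.
cos²φ₂ / cos²φ₁ = 8.18  ⇒  cos φ₁ = cos 37.1° / √8.18 = 0.7976/2.860 = 0.2789.
φ₁ = arccos(0.2789) ≈ 73.8°.

73.8°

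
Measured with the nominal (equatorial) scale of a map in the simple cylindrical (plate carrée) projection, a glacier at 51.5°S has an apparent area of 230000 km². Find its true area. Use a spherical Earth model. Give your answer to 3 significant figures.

143000 km²

In the plate carrée (x = Rλ, y = Rφ), meridians are true-scale (h = 1) and parallels are stretched by k = sec φ.
Areal scale = h·k = 1 × sec φ; at 51.5°, h = 1.000, k = 1.606, so h·k = 1.606.
True area = apparent / (areal scale) = 230000 / 1.606 ≈ 143000 km².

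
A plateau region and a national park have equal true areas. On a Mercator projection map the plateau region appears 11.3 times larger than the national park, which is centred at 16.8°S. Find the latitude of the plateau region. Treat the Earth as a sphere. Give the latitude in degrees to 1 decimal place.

On Mercator, (apparent₁)/(apparent₂) = sec²φ₁ / sec²φ₂ when true areas are equal.
cos²φ₂ / cos²φ₁ = 11.3  ⇒  cos φ₁ = cos 16.8° / √11.3 = 0.9573/3.362 = 0.2848.
φ₁ = arccos(0.2848) ≈ 73.5°.

73.5°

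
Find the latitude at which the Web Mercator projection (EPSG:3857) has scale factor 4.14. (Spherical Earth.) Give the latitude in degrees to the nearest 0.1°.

76.0°

Mercator scale is k = sec φ = 1/cos φ.
1/cos φ = 4.14  ⇒  cos φ = 0.2415  ⇒  φ = arccos(0.2415) ≈ 76.0°.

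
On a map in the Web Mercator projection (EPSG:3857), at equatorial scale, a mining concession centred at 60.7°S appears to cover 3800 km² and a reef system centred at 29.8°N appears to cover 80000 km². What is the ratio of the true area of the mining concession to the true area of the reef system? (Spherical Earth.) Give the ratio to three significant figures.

0.0151

Mercator's areal exaggeration is sec²φ; hence true area = (apparent area) · cos²φ.
True area of mining concession: 3800 × cos²(60.7°) = 3800 × 0.2395 = 910.1 km².
True area of reef system: 80000 × cos²(29.8°) = 80000 × 0.7530 = 60240 km².
Ratio = 910.1 / 60240 ≈ 0.0151.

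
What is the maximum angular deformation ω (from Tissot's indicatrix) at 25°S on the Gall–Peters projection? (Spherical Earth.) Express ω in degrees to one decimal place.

The Gall–Peters projection is cylindrical equal-area with φ₀ = 45°. A cylindrical equal-area projection with standard parallel φ₀ has meridian scale h = cos φ / cos φ₀ and parallel scale k = cos φ₀ / cos φ (so areas are preserved, h·k = 1).
At 25°: h = 1.282, k = 0.7802; principal scales a = 1.282, b = 0.7802.
sin(ω/2) = (a − b)/(a + b) = 0.5015/2.062 = 0.2432, so ω = 2 arcsin(0.2432) ≈ 28.2°.

28.2°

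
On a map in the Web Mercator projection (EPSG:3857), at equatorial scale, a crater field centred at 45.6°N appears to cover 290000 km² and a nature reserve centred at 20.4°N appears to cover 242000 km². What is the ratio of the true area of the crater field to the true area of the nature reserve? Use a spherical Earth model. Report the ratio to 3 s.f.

Since Mercator area scale is 1/cos²φ, the true area equals the apparent area multiplied by cos²φ.
True area of crater field: 290000 × cos²(45.6°) = 290000 × 0.4895 = 142000 km².
True area of nature reserve: 242000 × cos²(20.4°) = 242000 × 0.8785 = 212600 km².
Ratio = 142000 / 212600 ≈ 0.668.

0.668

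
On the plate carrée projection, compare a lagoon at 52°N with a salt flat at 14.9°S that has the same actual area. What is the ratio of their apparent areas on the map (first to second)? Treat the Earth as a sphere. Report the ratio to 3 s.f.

1.57

For the equirectangular projection with φ₀ = 0 (plate carrée), h = 1 along meridians and k = sec φ along parallels.
Areal scale at 52°: h·k = 1.000 × 1.624 = 1.624.
Areal scale at 14.9°: h·k = 1.000 × 1.035 = 1.035.
Ratio = 1.624/1.035 ≈ 1.57.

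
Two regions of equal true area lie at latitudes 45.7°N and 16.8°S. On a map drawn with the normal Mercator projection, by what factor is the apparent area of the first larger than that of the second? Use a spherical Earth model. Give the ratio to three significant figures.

1.88

On Mercator, area is exaggerated by sec²φ = 1/cos²φ.
At 45.7°: sec²(45.7°) = 1/0.6984² = 2.050.
At 16.8°: sec²(16.8°) = 1/0.9573² = 1.091.
Ratio = 2.050/1.091 = cos²(16.8°)/cos²(45.7°) ≈ 1.88.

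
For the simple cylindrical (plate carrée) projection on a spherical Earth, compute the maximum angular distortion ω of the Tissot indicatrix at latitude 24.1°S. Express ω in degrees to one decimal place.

For the equirectangular projection with φ₀ = 0 (plate carrée), h = 1 along meridians and k = sec φ along parallels.
At 24.1°: h = 1.000, k = 1.095; principal scales a = 1.095, b = 1.000.
sin(ω/2) = (a − b)/(a + b) = 0.09549/2.095 = 0.04557, so ω = 2 arcsin(0.04557) ≈ 5.2°.

5.2°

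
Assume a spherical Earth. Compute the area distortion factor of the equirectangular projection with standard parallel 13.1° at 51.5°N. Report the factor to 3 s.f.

1.56

With standard parallel φ₀ = 13.1°, the equirectangular projection gives x = Rλ cos φ₀, y = Rφ, so h = 1 and k = cos 13.1° / cos φ.
Areal scale = h·k = 1 × cos φ₀ / cos φ; at 51.5°, h = 1.000, k = 1.565, so h·k = 1.565.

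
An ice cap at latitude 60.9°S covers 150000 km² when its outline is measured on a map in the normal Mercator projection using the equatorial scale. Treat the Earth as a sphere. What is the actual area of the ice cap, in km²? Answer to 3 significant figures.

35500 km²

Mercator is conformal, so the point scale is isotropic: h = k = sec φ = 1/cos φ.
Areal scale = k² = sec²φ = 1/cos²(60.9°) = 1/0.4863² = 4.228.
True area = apparent / (areal scale) = 150000 / 4.228 ≈ 35500 km².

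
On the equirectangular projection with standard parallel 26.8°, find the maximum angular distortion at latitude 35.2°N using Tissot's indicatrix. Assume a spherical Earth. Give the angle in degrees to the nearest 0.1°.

5.1°

In the equirectangular projection with standard parallel φ₀ = 26.8° (x = Rλ cos φ₀, y = Rφ), meridians are true-scale (h = 1) and the parallel scale is k = cos φ₀ / cos φ.
At 35.2°: h = 1.000, k = 1.092; principal scales a = 1.092, b = 1.000.
sin(ω/2) = (a − b)/(a + b) = 0.09232/2.092 = 0.04412, so ω = 2 arcsin(0.04412) ≈ 5.1°.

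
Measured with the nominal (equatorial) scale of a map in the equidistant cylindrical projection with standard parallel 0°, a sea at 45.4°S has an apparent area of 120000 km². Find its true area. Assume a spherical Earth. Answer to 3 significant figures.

Plate carrée maps x = Rλ, y = Rφ. The meridian scale is h = 1 and the parallel scale is k = 1/cos φ = sec φ.
Areal scale = h·k = 1 × sec φ; at 45.4°, h = 1.000, k = 1.424, so h·k = 1.424.
True area = apparent / (areal scale) = 120000 / 1.424 ≈ 84300 km².

84300 km²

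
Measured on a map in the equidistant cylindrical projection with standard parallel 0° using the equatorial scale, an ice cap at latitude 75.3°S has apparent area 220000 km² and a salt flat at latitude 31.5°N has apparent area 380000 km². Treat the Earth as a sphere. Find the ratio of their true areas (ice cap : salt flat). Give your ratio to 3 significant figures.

0.172

On the plate carrée, areal scale = h·k = 1 × sec φ, so true area = apparent × cos φ.
True area of ice cap: 220000 × cos(75.3°) = 220000 × 0.2538 = 55830 km².
True area of salt flat: 380000 × cos(31.5°) = 380000 × 0.8526 = 324000 km².
Ratio = 55830 / 324000 ≈ 0.172.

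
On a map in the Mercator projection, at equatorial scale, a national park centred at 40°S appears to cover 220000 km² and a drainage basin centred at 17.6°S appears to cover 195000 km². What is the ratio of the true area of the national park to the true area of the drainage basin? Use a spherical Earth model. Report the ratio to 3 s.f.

0.729

On Mercator the areal scale is sec²φ, so true area = apparent × cos²φ.
True area of national park: 220000 × cos²(40°) = 220000 × 0.5868 = 129100 km².
True area of drainage basin: 195000 × cos²(17.6°) = 195000 × 0.9086 = 177200 km².
Ratio = 129100 / 177200 ≈ 0.729.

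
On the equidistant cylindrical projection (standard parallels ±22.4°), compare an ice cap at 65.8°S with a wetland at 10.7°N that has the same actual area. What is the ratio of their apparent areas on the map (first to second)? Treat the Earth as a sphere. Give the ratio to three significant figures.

The equidistant cylindrical projection with φ₀ = 22.4° has h = 1 (meridians true) and k = cos φ₀ / cos φ along parallels.
Areal scale at 65.8°: h·k = 1.000 × 2.255 = 2.255.
Areal scale at 10.7°: h·k = 1.000 × 0.9409 = 0.9409.
Ratio = 2.255/0.9409 ≈ 2.40.

2.40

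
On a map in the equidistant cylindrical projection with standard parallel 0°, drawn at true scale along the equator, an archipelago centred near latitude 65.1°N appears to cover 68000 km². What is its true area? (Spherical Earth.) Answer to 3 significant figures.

28600 km²

Plate carrée maps x = Rλ, y = Rφ. The meridian scale is h = 1 and the parallel scale is k = 1/cos φ = sec φ.
Areal scale = h·k = 1 × sec φ; at 65.1°, h = 1.000, k = 2.375, so h·k = 2.375.
True area = apparent / (areal scale) = 68000 / 2.375 ≈ 28600 km².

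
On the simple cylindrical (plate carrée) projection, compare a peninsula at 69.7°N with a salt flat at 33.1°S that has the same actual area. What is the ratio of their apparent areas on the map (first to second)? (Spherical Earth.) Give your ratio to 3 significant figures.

2.41

Plate carrée maps x = Rλ, y = Rφ. The meridian scale is h = 1 and the parallel scale is k = 1/cos φ = sec φ.
Areal scale at 69.7°: h·k = 1.000 × 2.882 = 2.882.
Areal scale at 33.1°: h·k = 1.000 × 1.194 = 1.194.
Ratio = 2.882/1.194 ≈ 2.41.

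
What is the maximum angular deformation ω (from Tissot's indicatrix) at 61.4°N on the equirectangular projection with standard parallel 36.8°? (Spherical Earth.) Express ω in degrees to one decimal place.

29.2°

In the equirectangular projection with standard parallel φ₀ = 36.8° (x = Rλ cos φ₀, y = Rφ), meridians are true-scale (h = 1) and the parallel scale is k = cos φ₀ / cos φ.
At 61.4°: h = 1.000, k = 1.673; principal scales a = 1.673, b = 1.000.
sin(ω/2) = (a − b)/(a + b) = 0.6727/2.673 = 0.2517, so ω = 2 arcsin(0.2517) ≈ 29.2°.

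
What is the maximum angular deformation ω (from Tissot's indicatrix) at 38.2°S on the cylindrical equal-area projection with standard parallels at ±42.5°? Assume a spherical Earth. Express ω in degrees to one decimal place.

Cylindrical equal-area (φ₀ = 42.5°): h = cos φ / cos 42.5° along meridians, k = cos 42.5° / cos φ along parallels; h·k = 1.
At 38.2°: h = 1.066, k = 0.9382; principal scales a = 1.066, b = 0.9382.
sin(ω/2) = (a − b)/(a + b) = 0.1277/2.004 = 0.06372, so ω = 2 arcsin(0.06372) ≈ 7.3°.

7.3°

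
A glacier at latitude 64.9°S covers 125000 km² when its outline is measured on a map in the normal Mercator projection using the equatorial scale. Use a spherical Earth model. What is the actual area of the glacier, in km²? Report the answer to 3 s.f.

22500 km²

The Mercator projection is conformal; its linear scale factor is the same in every direction and equals sec φ = 1/cos φ.
Areal scale = k² = sec²φ = 1/cos²(64.9°) = 1/0.4242² = 5.557.
True area = apparent / (areal scale) = 125000 / 5.557 ≈ 22500 km².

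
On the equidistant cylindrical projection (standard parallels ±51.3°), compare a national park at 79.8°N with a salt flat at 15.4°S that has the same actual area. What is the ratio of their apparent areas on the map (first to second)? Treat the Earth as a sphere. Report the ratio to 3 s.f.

With standard parallel φ₀ = 51.3°, the equirectangular projection gives x = Rλ cos φ₀, y = Rφ, so h = 1 and k = cos 51.3° / cos φ.
Areal scale at 79.8°: h·k = 1.000 × 3.531 = 3.531.
Areal scale at 15.4°: h·k = 1.000 × 0.6485 = 0.6485.
Ratio = 3.531/0.6485 ≈ 5.44.

5.44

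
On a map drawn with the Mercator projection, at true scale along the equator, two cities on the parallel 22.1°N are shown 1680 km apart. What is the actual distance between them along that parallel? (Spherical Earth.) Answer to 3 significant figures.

For Mercator, h = k = sec φ (a conformal cylindrical projection has a single point scale, 1/cos φ).
Along the parallel at 22.1°, map distances are exaggerated by k = sec 22.1° = 1.079.
True distance = 1680 / 1.079 = 1680 × cos 22.1° ≈ 1560 km.

1560 km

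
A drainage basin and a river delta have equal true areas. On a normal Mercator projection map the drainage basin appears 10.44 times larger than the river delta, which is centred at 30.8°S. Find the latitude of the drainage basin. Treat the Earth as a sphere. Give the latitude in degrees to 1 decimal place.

Mercator areal scale is sec²φ, so apparent-area ratio = sec²φ₁ / sec²φ₂ = cos²φ₂ / cos²φ₁.
cos²φ₂ / cos²φ₁ = 10.44  ⇒  cos φ₁ = cos 30.8° / √10.44 = 0.8590/3.231 = 0.2658.
φ₁ = arccos(0.2658) ≈ 74.6°.

74.6°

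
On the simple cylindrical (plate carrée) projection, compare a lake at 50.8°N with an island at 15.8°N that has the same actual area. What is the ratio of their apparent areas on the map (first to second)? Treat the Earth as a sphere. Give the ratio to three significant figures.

1.52

For the equirectangular projection with φ₀ = 0 (plate carrée), h = 1 along meridians and k = sec φ along parallels.
Areal scale at 50.8°: h·k = 1.000 × 1.582 = 1.582.
Areal scale at 15.8°: h·k = 1.000 × 1.039 = 1.039.
Ratio = 1.582/1.039 ≈ 1.52.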